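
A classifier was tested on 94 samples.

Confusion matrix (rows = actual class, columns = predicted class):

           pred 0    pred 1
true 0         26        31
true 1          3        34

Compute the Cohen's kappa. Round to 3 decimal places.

0.331

Observed agreement pₒ = trace/N = 60/94 = 0.6383
Expected agreement pₑ = Σ (rowᵢ·colᵢ)/N² = (57·29 + 37·65)/94² = 0.4593
κ = (pₒ − pₑ)/(1 − pₑ) = (0.6383 − 0.4593)/(1 − 0.4593) = 0.331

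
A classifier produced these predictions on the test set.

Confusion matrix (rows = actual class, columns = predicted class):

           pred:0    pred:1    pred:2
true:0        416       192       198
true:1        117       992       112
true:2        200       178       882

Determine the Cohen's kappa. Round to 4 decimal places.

0.5351

Observed agreement pₒ = trace/N = 2290/3287 = 0.69668
Expected agreement pₑ = Σ (rowᵢ·colᵢ)/N² = (806·733 + 1221·1362 + 1260·1192)/3287² = 0.34761
κ = (pₒ − pₑ)/(1 − pₑ) = (0.69668 − 0.34761)/(1 − 0.34761) = 0.5351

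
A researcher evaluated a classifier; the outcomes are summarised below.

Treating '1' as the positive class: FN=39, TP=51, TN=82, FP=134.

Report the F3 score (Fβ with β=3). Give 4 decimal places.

0.5126

Fβ = (1+β²)·TP / ((1+β²)·TP + β²·FN + FP), with β²=9
= 10·51 / (10·51 + 9·39 + 134) = 0.5126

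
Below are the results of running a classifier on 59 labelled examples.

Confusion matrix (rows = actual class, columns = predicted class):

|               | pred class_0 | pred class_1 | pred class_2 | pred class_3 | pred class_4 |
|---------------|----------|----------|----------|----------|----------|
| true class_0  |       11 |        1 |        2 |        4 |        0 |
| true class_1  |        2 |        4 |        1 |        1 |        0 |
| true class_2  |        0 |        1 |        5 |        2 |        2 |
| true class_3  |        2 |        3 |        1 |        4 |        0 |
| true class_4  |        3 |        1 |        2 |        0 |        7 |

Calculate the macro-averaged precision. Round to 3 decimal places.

0.521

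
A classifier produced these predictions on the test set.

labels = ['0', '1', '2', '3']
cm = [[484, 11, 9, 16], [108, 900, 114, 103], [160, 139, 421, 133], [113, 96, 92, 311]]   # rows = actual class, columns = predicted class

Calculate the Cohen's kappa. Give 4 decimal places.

Observed agreement pₒ = trace/N = 2116/3210 = 0.65919
Expected agreement pₑ = Σ (rowᵢ·colᵢ)/N² = (520·865 + 1225·1146 + 853·636 + 612·563)/3210² = 0.26598
κ = (pₒ − pₑ)/(1 − pₑ) = (0.65919 − 0.26598)/(1 − 0.26598) = 0.5357

0.5357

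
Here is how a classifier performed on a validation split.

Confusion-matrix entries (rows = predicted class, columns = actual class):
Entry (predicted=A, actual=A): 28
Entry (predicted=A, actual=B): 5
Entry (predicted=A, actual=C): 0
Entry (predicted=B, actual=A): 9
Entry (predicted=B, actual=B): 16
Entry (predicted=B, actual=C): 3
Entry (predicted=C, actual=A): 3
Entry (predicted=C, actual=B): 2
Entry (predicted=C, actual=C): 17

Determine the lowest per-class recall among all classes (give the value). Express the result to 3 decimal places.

Per-class recall (TP/(TP+FN)):
  A: TP=28, FN=9+3=12 → 28/40 = 0.7000
  B: TP=16, FN=5+2=7 → 16/23 = 0.6957
  C: TP=17, FN=0+3=3 → 17/20 = 0.8500
Lowest is class 'B' with recall = 0.696.

0.696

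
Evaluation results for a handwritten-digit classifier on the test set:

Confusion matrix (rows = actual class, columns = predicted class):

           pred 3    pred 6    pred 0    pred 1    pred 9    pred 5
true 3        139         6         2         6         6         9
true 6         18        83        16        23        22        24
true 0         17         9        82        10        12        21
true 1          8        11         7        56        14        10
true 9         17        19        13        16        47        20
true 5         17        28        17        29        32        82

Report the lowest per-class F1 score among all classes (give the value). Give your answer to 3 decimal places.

Per-class F1 score (2·TP/(2·TP+FP+FN)):
  3: TP=139, FP=18+17+8+17+17=77, FN=6+2+6+6+9=29 → 278/384 = 0.7240
  6: TP=83, FP=6+9+11+19+28=73, FN=18+16+23+22+24=103 → 166/342 = 0.4854
  0: TP=82, FP=2+16+7+13+17=55, FN=17+9+10+12+21=69 → 164/288 = 0.5694
  1: TP=56, FP=6+23+10+16+29=84, FN=8+11+7+14+10=50 → 112/246 = 0.4553
  9: TP=47, FP=6+22+12+14+32=86, FN=17+19+13+16+20=85 → 94/265 = 0.3547
  5: TP=82, FP=9+24+21+10+20=84, FN=17+28+17+29+32=123 → 164/371 = 0.4420
Lowest is class '9' with F1 score = 0.355.

0.355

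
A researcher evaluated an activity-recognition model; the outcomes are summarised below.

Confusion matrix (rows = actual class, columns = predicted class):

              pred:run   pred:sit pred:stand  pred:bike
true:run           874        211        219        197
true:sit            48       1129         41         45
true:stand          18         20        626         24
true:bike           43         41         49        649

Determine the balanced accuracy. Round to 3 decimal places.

Balanced accuracy = mean of per-class recall.
  run: recall = 874/1501 = 0.5823
  sit: recall = 1129/1263 = 0.8939
  stand: recall = 626/688 = 0.9099
  bike: recall = 649/782 = 0.8299
Mean = (0.5823 + 0.8939 + 0.9099 + 0.8299) / 4 = 0.804

0.804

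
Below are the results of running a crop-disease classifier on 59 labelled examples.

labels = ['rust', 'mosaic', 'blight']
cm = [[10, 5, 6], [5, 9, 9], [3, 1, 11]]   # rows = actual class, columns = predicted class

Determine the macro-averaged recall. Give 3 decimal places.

Per-class recall (TP/(TP+FN)):
  rust: TP=10, FN=5+6=11 → 10/21 = 0.4762
  mosaic: TP=9, FN=5+9=14 → 9/23 = 0.3913
  blight: TP=11, FN=3+1=4 → 11/15 = 0.7333
Macro-recall = mean = (0.4762 + 0.3913 + 0.7333) / 3 = 0.534

0.534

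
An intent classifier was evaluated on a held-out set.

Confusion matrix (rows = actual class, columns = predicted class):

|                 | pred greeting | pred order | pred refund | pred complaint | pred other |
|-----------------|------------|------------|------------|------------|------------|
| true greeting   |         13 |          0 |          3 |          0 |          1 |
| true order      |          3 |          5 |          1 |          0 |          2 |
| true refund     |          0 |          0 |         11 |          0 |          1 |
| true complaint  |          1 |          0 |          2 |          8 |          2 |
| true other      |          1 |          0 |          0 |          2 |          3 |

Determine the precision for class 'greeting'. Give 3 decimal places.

One-vs-rest for 'greeting': TP = diagonal; FP = other classes predicted 'greeting'; FN = 'greeting' predicted as other.
precision = TP/(TP+FP).
greeting: TP=13, FP=3+0+1+1=5 → 13/18 = 0.7222

0.722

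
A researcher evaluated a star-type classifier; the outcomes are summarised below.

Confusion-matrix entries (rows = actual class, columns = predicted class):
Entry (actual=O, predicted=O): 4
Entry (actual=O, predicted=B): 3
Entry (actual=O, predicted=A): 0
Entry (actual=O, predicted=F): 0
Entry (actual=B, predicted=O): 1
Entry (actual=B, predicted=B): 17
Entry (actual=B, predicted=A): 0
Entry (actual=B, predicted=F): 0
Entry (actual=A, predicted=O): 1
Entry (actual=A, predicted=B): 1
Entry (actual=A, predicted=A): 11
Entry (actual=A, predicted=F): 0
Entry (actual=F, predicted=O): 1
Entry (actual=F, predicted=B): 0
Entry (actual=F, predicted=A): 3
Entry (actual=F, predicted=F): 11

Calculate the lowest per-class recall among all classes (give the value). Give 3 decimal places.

0.571

Per-class recall (TP/(TP+FN)):
  O: TP=4, FN=3+0+0=3 → 4/7 = 0.5714
  B: TP=17, FN=1+0+0=1 → 17/18 = 0.9444
  A: TP=11, FN=1+1+0=2 → 11/13 = 0.8462
  F: TP=11, FN=1+0+3=4 → 11/15 = 0.7333
Lowest is class 'O' with recall = 0.571.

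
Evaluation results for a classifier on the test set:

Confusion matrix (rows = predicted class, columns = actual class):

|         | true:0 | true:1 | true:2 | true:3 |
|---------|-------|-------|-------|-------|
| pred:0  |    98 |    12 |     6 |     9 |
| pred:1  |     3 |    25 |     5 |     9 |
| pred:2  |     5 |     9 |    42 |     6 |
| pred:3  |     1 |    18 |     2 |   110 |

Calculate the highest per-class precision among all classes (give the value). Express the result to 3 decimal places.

Per-class precision (TP/(TP+FP)):
  0: TP=98, FP=12+6+9=27 → 98/125 = 0.7840
  1: TP=25, FP=3+5+9=17 → 25/42 = 0.5952
  2: TP=42, FP=5+9+6=20 → 42/62 = 0.6774
  3: TP=110, FP=1+18+2=21 → 110/131 = 0.8397
Highest is class '3' with precision = 0.840.

0.840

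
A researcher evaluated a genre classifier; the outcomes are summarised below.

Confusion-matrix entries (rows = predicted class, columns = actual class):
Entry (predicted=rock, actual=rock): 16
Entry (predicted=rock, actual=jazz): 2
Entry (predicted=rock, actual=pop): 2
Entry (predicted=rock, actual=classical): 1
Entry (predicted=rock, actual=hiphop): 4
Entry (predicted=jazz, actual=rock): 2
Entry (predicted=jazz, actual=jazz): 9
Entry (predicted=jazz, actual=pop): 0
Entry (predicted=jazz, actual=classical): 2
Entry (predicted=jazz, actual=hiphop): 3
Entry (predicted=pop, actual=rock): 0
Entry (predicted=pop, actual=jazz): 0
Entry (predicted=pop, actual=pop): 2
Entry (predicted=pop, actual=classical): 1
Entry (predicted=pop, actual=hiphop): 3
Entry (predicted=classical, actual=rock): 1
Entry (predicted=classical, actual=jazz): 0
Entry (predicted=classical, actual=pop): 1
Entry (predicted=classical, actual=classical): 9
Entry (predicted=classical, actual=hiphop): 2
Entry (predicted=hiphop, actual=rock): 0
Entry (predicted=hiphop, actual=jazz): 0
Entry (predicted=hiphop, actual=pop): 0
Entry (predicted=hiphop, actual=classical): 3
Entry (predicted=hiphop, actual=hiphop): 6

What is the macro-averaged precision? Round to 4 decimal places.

0.5790

Per-class precision (TP/(TP+FP)):
  rock: TP=16, FP=2+2+1+4=9 → 16/25 = 0.64000
  jazz: TP=9, FP=2+0+2+3=7 → 9/16 = 0.56250
  pop: TP=2, FP=0+0+1+3=4 → 2/6 = 0.33333
  classical: TP=9, FP=1+0+1+2=4 → 9/13 = 0.69231
  hiphop: TP=6, FP=0+0+0+3=3 → 6/9 = 0.66667
Macro-precision = mean = (0.64000 + 0.56250 + 0.33333 + 0.69231 + 0.66667) / 5 = 0.5790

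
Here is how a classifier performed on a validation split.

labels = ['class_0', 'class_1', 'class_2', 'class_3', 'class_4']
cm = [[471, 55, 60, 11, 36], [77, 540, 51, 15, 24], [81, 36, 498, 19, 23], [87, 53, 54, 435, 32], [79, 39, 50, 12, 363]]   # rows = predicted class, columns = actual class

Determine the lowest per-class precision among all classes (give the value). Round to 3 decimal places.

0.658

Per-class precision (TP/(TP+FP)):
  class_0: TP=471, FP=55+60+11+36=162 → 471/633 = 0.7441
  class_1: TP=540, FP=77+51+15+24=167 → 540/707 = 0.7638
  class_2: TP=498, FP=81+36+19+23=159 → 498/657 = 0.7580
  class_3: TP=435, FP=87+53+54+32=226 → 435/661 = 0.6581
  class_4: TP=363, FP=79+39+50+12=180 → 363/543 = 0.6685
Lowest is class 'class_3' with precision = 0.658.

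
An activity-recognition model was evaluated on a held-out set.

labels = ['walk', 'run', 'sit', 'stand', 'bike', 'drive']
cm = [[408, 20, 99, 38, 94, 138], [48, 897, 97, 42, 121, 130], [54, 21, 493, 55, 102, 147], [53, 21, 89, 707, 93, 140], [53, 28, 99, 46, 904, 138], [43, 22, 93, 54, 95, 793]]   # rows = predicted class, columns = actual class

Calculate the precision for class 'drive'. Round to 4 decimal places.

Take TP from the diagonal, FP from the rest of the 'drive' prediction marginal, FN from the rest of the 'drive' actual marginal.
precision = TP/(TP+FP).
drive: TP=793, FP=43+22+93+54+95=307 → 793/1100 = 0.72091

0.7209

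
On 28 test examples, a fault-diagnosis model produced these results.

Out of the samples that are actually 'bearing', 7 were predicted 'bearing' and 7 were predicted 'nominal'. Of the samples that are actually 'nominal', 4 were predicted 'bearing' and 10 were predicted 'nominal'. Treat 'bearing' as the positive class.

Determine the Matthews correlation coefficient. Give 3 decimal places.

0.219

MCC = (TP·TN − FP·FN) / √((TP+FP)(TP+FN)(TN+FP)(TN+FN))
Numerator = 7·10 − 4·7 = 42
Denominator = √(11·14·14·17) = √36652 = 191.4471
MCC = 42 / 191.4471 = 0.219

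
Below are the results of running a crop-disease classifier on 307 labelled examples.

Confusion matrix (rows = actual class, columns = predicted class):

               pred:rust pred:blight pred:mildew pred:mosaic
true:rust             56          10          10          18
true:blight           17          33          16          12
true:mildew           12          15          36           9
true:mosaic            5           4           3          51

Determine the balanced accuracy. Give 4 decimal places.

Balanced accuracy = mean of per-class recall.
  rust: recall = 56/94 = 0.59574
  blight: recall = 33/78 = 0.42308
  mildew: recall = 36/72 = 0.50000
  mosaic: recall = 51/63 = 0.80952
Mean = (0.59574 + 0.42308 + 0.50000 + 0.80952) / 4 = 0.5821

0.5821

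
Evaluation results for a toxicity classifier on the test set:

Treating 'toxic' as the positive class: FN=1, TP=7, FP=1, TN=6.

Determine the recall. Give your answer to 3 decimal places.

0.875

Recall = TP/(TP+FN) = 7/(7+1) = 7/8 = 0.875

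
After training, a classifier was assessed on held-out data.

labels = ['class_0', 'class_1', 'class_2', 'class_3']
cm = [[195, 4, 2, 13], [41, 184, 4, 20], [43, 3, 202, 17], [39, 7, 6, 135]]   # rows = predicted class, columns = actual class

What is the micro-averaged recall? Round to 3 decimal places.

Micro-averaging pools counts across classes: ΣTP=716, ΣFP=199, ΣFN=199.
Micro-recall = TP/(TP+FN) on pooled counts = 0.783 (equals overall accuracy in single-label multiclass).

0.783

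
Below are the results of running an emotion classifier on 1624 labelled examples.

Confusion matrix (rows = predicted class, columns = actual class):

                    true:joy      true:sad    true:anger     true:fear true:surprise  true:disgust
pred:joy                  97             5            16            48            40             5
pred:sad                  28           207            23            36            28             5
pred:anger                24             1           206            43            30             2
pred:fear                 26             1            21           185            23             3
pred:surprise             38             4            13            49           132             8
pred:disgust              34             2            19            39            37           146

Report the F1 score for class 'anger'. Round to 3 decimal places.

F1 score = 2·TP/(2·TP+FP+FN).
anger: TP=206, FP=24+1+43+30+2=100, FN=16+23+21+13+19=92 → 412/604 = 0.6821

0.682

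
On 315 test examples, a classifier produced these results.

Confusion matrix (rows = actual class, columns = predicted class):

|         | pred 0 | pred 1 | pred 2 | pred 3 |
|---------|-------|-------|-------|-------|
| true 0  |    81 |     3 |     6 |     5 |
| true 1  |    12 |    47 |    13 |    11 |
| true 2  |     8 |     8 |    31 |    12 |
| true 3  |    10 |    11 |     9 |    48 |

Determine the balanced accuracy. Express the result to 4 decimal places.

0.6399

Balanced accuracy = mean of per-class recall.
  0: recall = 81/95 = 0.85263
  1: recall = 47/83 = 0.56627
  2: recall = 31/59 = 0.52542
  3: recall = 48/78 = 0.61538
Mean = (0.85263 + 0.56627 + 0.52542 + 0.61538) / 4 = 0.6399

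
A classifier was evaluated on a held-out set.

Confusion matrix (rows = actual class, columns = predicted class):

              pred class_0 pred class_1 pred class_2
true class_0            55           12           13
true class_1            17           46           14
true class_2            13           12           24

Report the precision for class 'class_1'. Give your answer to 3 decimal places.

0.657

One-vs-rest for 'class_1': TP = diagonal; FP = other classes predicted 'class_1'; FN = 'class_1' predicted as other.
precision = TP/(TP+FP).
class_1: TP=46, FP=12+12=24 → 46/70 = 0.6571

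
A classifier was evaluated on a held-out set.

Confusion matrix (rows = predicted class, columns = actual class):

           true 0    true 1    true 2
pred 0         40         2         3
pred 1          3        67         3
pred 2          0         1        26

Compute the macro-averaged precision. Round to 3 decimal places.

Per-class precision (TP/(TP+FP)):
  0: TP=40, FP=2+3=5 → 40/45 = 0.8889
  1: TP=67, FP=3+3=6 → 67/73 = 0.9178
  2: TP=26, FP=0+1=1 → 26/27 = 0.9630
Macro-precision = mean = (0.8889 + 0.9178 + 0.9630) / 3 = 0.923

0.923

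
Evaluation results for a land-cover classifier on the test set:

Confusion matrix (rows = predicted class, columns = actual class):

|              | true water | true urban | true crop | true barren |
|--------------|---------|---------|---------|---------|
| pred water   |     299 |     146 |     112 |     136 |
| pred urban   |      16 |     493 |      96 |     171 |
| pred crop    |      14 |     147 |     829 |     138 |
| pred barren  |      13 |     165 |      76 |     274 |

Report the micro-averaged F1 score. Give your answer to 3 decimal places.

0.606

Micro-averaging pools counts across classes: ΣTP=1895, ΣFP=1230, ΣFN=1230.
Micro-F1 score = 2·TP/(2·TP+FP+FN) on pooled counts = 0.606 (equals overall accuracy in single-label multiclass).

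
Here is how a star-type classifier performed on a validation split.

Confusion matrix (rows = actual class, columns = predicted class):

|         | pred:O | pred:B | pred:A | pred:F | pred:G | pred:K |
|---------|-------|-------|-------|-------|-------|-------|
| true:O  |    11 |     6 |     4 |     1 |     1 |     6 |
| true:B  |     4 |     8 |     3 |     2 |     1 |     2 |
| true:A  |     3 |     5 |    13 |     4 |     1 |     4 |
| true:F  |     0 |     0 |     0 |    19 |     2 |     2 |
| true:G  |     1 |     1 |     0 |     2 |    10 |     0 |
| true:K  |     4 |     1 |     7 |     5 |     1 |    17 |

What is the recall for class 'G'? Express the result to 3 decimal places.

Take TP from the diagonal, FP from the rest of the 'G' prediction marginal, FN from the rest of the 'G' actual marginal.
recall = TP/(TP+FN).
G: TP=10, FN=1+1+0+2+0=4 → 10/14 = 0.7143

0.714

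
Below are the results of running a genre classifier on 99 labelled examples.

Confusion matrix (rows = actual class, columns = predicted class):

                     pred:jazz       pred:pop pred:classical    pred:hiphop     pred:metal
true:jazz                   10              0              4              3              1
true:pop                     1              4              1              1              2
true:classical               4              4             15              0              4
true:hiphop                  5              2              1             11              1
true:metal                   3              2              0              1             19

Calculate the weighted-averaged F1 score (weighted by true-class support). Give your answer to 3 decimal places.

0.602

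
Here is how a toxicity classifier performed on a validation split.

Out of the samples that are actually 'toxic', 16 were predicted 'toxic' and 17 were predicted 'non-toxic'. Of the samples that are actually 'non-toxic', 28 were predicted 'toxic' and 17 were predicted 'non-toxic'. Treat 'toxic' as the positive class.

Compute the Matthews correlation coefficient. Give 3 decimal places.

-0.137

MCC = (TP·TN − FP·FN) / √((TP+FP)(TP+FN)(TN+FP)(TN+FN))
Numerator = 16·17 − 28·17 = -204
Denominator = √(44·33·45·34) = √2221560 = 1490.4899
MCC = -204 / 1490.4899 = -0.137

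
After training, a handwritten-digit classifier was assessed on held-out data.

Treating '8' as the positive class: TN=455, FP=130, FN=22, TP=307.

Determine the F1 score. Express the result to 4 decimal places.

0.8016

Precision = TP/(TP+FP) = 307/437 = 0.7025
Recall = TP/(TP+FN) = 307/329 = 0.9331
F1 = 2·TP/(2·TP+FP+FN) = 614/766 = 0.8016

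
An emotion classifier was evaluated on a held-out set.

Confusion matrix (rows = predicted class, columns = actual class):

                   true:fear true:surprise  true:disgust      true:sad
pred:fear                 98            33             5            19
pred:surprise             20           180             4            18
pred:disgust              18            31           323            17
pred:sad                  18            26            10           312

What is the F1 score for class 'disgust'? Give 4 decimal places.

Treat 'disgust' as positive and all other classes as negative.
F1 score = 2·TP/(2·TP+FP+FN).
disgust: TP=323, FP=18+31+17=66, FN=5+4+10=19 → 646/731 = 0.88372

0.8837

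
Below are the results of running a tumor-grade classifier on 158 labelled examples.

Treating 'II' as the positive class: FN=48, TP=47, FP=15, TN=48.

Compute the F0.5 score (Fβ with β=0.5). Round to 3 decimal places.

Fβ = (1+β²)·TP / ((1+β²)·TP + β²·FN + FP), with β²=1/4
= 1.25·47 / (1.25·47 + 0.25·48 + 15) = 0.685

0.685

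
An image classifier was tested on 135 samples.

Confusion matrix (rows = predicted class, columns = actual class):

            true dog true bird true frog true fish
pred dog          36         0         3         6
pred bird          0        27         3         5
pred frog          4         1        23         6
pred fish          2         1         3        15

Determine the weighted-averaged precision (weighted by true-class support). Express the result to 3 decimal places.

Per-class precision (TP/(TP+FP)):
  dog: TP=36, FP=0+3+6=9 → 36/45 = 0.8000
  bird: TP=27, FP=0+3+5=8 → 27/35 = 0.7714
  frog: TP=23, FP=4+1+6=11 → 23/34 = 0.6765
  fish: TP=15, FP=2+1+3=6 → 15/21 = 0.7143
Weighted-precision = Σ (supportᵢ/N)·precisionᵢ with N=135: (42/135)·0.8000 + (29/135)·0.7714 + (32/135)·0.6765 + (32/135)·0.7143 = 0.744

0.744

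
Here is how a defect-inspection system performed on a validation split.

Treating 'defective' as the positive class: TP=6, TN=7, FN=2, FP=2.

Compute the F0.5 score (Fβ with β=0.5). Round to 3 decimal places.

Fβ = (1+β²)·TP / ((1+β²)·TP + β²·FN + FP), with β²=1/4
= 1.25·6 / (1.25·6 + 0.25·2 + 2) = 0.750

0.750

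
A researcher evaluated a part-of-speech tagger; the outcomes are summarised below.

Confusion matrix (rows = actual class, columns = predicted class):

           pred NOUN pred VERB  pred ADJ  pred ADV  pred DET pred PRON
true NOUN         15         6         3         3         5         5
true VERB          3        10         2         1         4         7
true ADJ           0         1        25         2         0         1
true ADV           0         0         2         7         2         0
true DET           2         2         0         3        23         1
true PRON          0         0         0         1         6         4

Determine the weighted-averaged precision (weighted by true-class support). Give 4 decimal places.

0.6124

Per-class precision (TP/(TP+FP)):
  NOUN: TP=15, FP=3+0+0+2+0=5 → 15/20 = 0.75000
  VERB: TP=10, FP=6+1+0+2+0=9 → 10/19 = 0.52632
  ADJ: TP=25, FP=3+2+2+0+0=7 → 25/32 = 0.78125
  ADV: TP=7, FP=3+1+2+3+1=10 → 7/17 = 0.41176
  DET: TP=23, FP=5+4+0+2+6=17 → 23/40 = 0.57500
  PRON: TP=4, FP=5+7+1+0+1=14 → 4/18 = 0.22222
Weighted-precision = Σ (supportᵢ/N)·precisionᵢ with N=146: (37/146)·0.75000 + (27/146)·0.52632 + (29/146)·0.78125 + (11/146)·0.41176 + (31/146)·0.57500 + (11/146)·0.22222 = 0.6124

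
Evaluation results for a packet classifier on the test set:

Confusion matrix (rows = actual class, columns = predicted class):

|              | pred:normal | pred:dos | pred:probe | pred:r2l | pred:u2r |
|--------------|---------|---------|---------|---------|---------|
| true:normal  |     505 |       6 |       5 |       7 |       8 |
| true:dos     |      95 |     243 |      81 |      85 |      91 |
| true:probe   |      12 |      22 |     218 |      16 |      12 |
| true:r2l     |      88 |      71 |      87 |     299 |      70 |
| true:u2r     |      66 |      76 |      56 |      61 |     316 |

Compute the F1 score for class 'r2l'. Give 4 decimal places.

0.5522

F1 score = 2·TP/(2·TP+FP+FN).
r2l: TP=299, FP=7+85+16+61=169, FN=88+71+87+70=316 → 598/1083 = 0.55217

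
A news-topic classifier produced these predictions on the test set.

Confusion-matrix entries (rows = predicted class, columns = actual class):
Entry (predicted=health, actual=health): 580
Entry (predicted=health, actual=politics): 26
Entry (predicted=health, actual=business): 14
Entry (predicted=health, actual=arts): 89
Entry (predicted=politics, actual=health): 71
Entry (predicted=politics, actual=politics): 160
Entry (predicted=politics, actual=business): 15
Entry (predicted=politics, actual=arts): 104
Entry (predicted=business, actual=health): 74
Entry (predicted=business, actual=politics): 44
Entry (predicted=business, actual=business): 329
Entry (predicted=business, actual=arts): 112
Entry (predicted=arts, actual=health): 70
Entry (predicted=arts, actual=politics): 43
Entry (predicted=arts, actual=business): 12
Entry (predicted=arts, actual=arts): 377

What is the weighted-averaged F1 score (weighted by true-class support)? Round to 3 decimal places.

0.684

Per-class F1 score (2·TP/(2·TP+FP+FN)):
  health: TP=580, FP=26+14+89=129, FN=71+74+70=215 → 1160/1504 = 0.7713
  politics: TP=160, FP=71+15+104=190, FN=26+44+43=113 → 320/623 = 0.5136
  business: TP=329, FP=74+44+112=230, FN=14+15+12=41 → 658/929 = 0.7083
  arts: TP=377, FP=70+43+12=125, FN=89+104+112=305 → 754/1184 = 0.6368
Weighted-F1 score = Σ (supportᵢ/N)·F1 scoreᵢ with N=2120: (795/2120)·0.7713 + (273/2120)·0.5136 + (370/2120)·0.7083 + (682/2120)·0.6368 = 0.684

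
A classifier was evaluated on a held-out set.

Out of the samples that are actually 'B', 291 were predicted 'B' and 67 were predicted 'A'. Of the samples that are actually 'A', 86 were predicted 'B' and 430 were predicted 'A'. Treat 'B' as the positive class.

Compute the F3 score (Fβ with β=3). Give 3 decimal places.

Fβ = (1+β²)·TP / ((1+β²)·TP + β²·FN + FP), with β²=9
= 10·291 / (10·291 + 9·67 + 86) = 0.809

0.809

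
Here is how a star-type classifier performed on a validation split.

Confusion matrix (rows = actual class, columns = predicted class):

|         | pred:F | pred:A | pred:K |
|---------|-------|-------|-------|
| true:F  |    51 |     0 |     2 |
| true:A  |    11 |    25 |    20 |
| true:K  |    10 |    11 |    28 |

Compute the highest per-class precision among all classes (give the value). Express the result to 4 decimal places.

0.7083

Per-class precision (TP/(TP+FP)):
  F: TP=51, FP=11+10=21 → 51/72 = 0.70833
  A: TP=25, FP=0+11=11 → 25/36 = 0.69444
  K: TP=28, FP=2+20=22 → 28/50 = 0.56000
Highest is class 'F' with precision = 0.7083.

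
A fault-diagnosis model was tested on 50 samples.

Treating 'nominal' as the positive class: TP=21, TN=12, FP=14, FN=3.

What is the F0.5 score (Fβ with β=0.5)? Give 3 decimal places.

Fβ = (1+β²)·TP / ((1+β²)·TP + β²·FN + FP), with β²=1/4
= 1.25·21 / (1.25·21 + 0.25·3 + 14) = 0.640

0.640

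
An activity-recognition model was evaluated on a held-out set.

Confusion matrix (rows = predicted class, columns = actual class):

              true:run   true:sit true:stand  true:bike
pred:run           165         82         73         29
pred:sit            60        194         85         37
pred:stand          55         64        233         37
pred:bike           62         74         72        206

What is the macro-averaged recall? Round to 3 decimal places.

Per-class recall (TP/(TP+FN)):
  run: TP=165, FN=60+55+62=177 → 165/342 = 0.4825
  sit: TP=194, FN=82+64+74=220 → 194/414 = 0.4686
  stand: TP=233, FN=73+85+72=230 → 233/463 = 0.5032
  bike: TP=206, FN=29+37+37=103 → 206/309 = 0.6667
Macro-recall = mean = (0.4825 + 0.4686 + 0.5032 + 0.6667) / 4 = 0.530

0.530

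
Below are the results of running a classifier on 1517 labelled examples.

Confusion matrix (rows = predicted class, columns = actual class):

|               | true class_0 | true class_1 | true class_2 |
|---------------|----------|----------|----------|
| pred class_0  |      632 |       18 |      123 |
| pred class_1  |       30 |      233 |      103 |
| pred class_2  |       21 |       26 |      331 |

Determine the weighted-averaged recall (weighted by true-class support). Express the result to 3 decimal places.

0.788

Per-class recall (TP/(TP+FN)):
  class_0: TP=632, FN=30+21=51 → 632/683 = 0.9253
  class_1: TP=233, FN=18+26=44 → 233/277 = 0.8412
  class_2: TP=331, FN=123+103=226 → 331/557 = 0.5943
Weighted-recall = Σ (supportᵢ/N)·recallᵢ with N=1517: (683/1517)·0.9253 + (277/1517)·0.8412 + (557/1517)·0.5943 = 0.788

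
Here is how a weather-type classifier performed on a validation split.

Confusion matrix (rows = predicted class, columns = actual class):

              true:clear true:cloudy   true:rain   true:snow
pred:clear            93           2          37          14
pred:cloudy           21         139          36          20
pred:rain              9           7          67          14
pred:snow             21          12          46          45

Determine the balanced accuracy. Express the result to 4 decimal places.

0.5897

Balanced accuracy = mean of per-class recall.
  clear: recall = 93/144 = 0.64583
  cloudy: recall = 139/160 = 0.86875
  rain: recall = 67/186 = 0.36022
  snow: recall = 45/93 = 0.48387
Mean = (0.64583 + 0.86875 + 0.36022 + 0.48387) / 4 = 0.5897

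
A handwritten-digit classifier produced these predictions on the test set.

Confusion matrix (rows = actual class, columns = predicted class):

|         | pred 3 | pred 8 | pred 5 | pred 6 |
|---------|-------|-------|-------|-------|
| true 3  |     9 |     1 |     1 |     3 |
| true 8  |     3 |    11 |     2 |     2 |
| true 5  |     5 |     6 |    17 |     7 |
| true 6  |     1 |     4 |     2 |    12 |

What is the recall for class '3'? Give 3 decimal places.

recall = TP/(TP+FN).
3: TP=9, FN=1+1+3=5 → 9/14 = 0.6429

0.643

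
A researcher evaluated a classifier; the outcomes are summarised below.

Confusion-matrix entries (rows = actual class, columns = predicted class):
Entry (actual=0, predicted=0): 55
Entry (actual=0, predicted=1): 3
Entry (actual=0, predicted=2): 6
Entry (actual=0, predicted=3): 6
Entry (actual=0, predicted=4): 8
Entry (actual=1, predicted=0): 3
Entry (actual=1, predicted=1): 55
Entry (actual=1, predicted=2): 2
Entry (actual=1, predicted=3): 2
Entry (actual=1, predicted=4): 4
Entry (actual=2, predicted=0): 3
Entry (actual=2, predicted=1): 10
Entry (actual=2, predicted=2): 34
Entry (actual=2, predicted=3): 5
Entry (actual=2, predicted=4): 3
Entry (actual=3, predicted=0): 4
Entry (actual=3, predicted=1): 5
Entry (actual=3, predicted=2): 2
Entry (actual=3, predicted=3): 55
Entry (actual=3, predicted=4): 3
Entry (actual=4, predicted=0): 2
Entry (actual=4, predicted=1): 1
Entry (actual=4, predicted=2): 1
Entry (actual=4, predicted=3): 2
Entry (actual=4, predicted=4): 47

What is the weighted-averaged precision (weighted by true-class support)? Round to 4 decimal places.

0.7700

Per-class precision (TP/(TP+FP)):
  0: TP=55, FP=3+3+4+2=12 → 55/67 = 0.82090
  1: TP=55, FP=3+10+5+1=19 → 55/74 = 0.74324
  2: TP=34, FP=6+2+2+1=11 → 34/45 = 0.75556
  3: TP=55, FP=6+2+5+2=15 → 55/70 = 0.78571
  4: TP=47, FP=8+4+3+3=18 → 47/65 = 0.72308
Weighted-precision = Σ (supportᵢ/N)·precisionᵢ with N=321: (78/321)·0.82090 + (66/321)·0.74324 + (55/321)·0.75556 + (69/321)·0.78571 + (53/321)·0.72308 = 0.7700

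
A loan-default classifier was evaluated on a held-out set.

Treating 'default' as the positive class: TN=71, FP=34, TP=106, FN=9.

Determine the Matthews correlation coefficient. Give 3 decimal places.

0.621

MCC = (TP·TN − FP·FN) / √((TP+FP)(TP+FN)(TN+FP)(TN+FN))
Numerator = 106·71 − 34·9 = 7220
Denominator = √(140·115·105·80) = √135240000 = 11629.2734
MCC = 7220 / 11629.2734 = 0.621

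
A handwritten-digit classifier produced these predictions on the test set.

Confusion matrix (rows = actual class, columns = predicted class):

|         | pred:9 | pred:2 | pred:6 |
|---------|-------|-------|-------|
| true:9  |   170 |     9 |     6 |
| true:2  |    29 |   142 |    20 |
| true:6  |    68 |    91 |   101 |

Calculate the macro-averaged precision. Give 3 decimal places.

0.673

Per-class precision (TP/(TP+FP)):
  9: TP=170, FP=29+68=97 → 170/267 = 0.6367
  2: TP=142, FP=9+91=100 → 142/242 = 0.5868
  6: TP=101, FP=6+20=26 → 101/127 = 0.7953
Macro-precision = mean = (0.6367 + 0.5868 + 0.7953) / 3 = 0.673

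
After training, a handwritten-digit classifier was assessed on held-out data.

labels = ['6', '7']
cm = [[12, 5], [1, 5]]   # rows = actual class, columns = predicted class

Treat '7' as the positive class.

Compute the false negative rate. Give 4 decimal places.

0.1667

FNR = FN/(FN+TP) = 1/(1+5) = 0.1667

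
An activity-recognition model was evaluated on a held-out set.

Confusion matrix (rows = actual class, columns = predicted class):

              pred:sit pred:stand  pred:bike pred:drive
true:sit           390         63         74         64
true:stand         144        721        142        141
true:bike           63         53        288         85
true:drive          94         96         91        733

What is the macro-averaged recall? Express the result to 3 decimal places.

Per-class recall (TP/(TP+FN)):
  sit: TP=390, FN=63+74+64=201 → 390/591 = 0.6599
  stand: TP=721, FN=144+142+141=427 → 721/1148 = 0.6280
  bike: TP=288, FN=63+53+85=201 → 288/489 = 0.5890
  drive: TP=733, FN=94+96+91=281 → 733/1014 = 0.7229
Macro-recall = mean = (0.6599 + 0.6280 + 0.5890 + 0.7229) / 4 = 0.650

0.650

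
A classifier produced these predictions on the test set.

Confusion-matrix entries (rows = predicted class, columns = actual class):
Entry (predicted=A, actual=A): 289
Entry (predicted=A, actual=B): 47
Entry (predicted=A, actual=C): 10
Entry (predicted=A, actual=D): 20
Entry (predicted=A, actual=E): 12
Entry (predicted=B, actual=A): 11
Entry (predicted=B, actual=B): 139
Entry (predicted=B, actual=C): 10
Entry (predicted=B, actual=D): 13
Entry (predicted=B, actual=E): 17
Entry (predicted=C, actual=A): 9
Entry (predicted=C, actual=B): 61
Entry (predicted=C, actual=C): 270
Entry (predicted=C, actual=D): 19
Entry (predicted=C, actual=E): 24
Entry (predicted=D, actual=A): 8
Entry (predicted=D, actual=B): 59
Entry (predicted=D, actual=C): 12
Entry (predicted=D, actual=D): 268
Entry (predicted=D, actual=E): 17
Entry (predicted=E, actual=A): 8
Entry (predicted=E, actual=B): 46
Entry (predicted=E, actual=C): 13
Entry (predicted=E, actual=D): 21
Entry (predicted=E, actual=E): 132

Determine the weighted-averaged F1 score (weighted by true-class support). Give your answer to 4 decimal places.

Per-class F1 score (2·TP/(2·TP+FP+FN)):
  A: TP=289, FP=47+10+20+12=89, FN=11+9+8+8=36 → 578/703 = 0.82219
  B: TP=139, FP=11+10+13+17=51, FN=47+61+59+46=213 → 278/542 = 0.51292
  C: TP=270, FP=9+61+19+24=113, FN=10+10+12+13=45 → 540/698 = 0.77364
  D: TP=268, FP=8+59+12+17=96, FN=20+13+19+21=73 → 536/705 = 0.76028
  E: TP=132, FP=8+46+13+21=88, FN=12+17+24+17=70 → 264/422 = 0.62559
Weighted-F1 score = Σ (supportᵢ/N)·F1 scoreᵢ with N=1535: (325/1535)·0.82219 + (352/1535)·0.51292 + (315/1535)·0.77364 + (341/1535)·0.76028 + (202/1535)·0.62559 = 0.7017

0.7017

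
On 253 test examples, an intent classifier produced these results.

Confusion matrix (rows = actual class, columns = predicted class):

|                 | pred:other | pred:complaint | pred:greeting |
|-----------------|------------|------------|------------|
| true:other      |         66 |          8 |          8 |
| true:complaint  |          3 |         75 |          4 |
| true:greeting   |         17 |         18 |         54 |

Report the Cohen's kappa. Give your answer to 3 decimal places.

0.657

Observed agreement pₒ = trace/N = 195/253 = 0.7708
Expected agreement pₑ = Σ (rowᵢ·colᵢ)/N² = (82·86 + 82·101 + 89·66)/253² = 0.3313
κ = (pₒ − pₑ)/(1 − pₑ) = (0.7708 − 0.3313)/(1 − 0.3313) = 0.657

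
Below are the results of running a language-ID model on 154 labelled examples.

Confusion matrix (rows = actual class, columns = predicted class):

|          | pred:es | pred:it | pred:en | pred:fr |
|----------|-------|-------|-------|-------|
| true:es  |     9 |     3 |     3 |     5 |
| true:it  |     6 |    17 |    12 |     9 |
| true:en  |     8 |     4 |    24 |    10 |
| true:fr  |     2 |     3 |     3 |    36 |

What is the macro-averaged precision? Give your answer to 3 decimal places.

0.540

Per-class precision (TP/(TP+FP)):
  es: TP=9, FP=6+8+2=16 → 9/25 = 0.3600
  it: TP=17, FP=3+4+3=10 → 17/27 = 0.6296
  en: TP=24, FP=3+12+3=18 → 24/42 = 0.5714
  fr: TP=36, FP=5+9+10=24 → 36/60 = 0.6000
Macro-precision = mean = (0.3600 + 0.6296 + 0.5714 + 0.6000) / 4 = 0.540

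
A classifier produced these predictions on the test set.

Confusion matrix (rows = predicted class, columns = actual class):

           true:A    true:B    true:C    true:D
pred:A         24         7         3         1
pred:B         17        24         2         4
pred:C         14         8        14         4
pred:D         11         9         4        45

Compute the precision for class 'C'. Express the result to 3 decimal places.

0.350

One-vs-rest for 'C': TP = diagonal; FP = other classes predicted 'C'; FN = 'C' predicted as other.
precision = TP/(TP+FP).
C: TP=14, FP=14+8+4=26 → 14/40 = 0.3500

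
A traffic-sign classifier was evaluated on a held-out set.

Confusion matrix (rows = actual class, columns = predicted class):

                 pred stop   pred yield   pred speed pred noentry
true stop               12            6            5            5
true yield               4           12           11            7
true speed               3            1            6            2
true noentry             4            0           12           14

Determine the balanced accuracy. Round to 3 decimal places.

0.437

Balanced accuracy = mean of per-class recall.
  stop: recall = 12/28 = 0.4286
  yield: recall = 12/34 = 0.3529
  speed: recall = 6/12 = 0.5000
  noentry: recall = 14/30 = 0.4667
Mean = (0.4286 + 0.3529 + 0.5000 + 0.4667) / 4 = 0.437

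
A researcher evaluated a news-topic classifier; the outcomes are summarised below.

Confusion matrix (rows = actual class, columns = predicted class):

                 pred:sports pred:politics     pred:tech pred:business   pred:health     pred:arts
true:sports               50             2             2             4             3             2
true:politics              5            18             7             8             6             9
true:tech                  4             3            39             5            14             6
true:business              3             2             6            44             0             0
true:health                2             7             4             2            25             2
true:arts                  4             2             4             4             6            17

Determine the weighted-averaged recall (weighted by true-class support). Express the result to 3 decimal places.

0.601

Per-class recall (TP/(TP+FN)):
  sports: TP=50, FN=2+2+4+3+2=13 → 50/63 = 0.7937
  politics: TP=18, FN=5+7+8+6+9=35 → 18/53 = 0.3396
  tech: TP=39, FN=4+3+5+14+6=32 → 39/71 = 0.5493
  business: TP=44, FN=3+2+6+0+0=11 → 44/55 = 0.8000
  health: TP=25, FN=2+7+4+2+2=17 → 25/42 = 0.5952
  arts: TP=17, FN=4+2+4+4+6=20 → 17/37 = 0.4595
Weighted-recall = Σ (supportᵢ/N)·recallᵢ with N=321: (63/321)·0.7937 + (53/321)·0.3396 + (71/321)·0.5493 + (55/321)·0.8000 + (42/321)·0.5952 + (37/321)·0.4595 = 0.601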